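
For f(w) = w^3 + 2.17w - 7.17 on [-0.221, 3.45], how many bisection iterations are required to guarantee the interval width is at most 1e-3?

Initial width b − a = 3.45 − -0.221 = 3.671000.
After n steps the width is (b−a)/2^n; need (b−a)/2^n ≤ 1e-3.
So n ≥ log₂(3.671000/1e-3) = log₂(3671.0000) ≈ 11.8420.
Hence n = 12.

12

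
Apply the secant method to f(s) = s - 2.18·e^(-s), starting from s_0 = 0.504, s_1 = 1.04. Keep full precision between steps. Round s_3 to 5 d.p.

0.89229

f(s_0) = -0.812958, f(s_1) = 0.269469
s_2 = 1.040000 - (0.269469)·(1.040000 - 0.504000)/(0.269469 - (-0.812958)) = 0.906564; f(s_2) = 0.026040
s_3 = 0.906564 - (0.026040)·(0.906564 - 1.040000)/(0.026040 - (0.269469)) = 0.892290; f(s_3) = -0.000893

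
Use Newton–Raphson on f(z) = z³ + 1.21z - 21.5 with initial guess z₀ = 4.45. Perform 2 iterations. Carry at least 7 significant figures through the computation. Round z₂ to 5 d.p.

f'(z) = 3z² + 1.21
z_0 = 4.450000: f = 72.005625, f' = 60.617500 → z_1 = 4.450000 - (72.005625)/(60.617500) = 3.262131
z_1 = 3.262131: f = 17.161154, f' = 33.134504 → z_2 = 3.262131 - (17.161154)/(33.134504) = 2.744207

2.74421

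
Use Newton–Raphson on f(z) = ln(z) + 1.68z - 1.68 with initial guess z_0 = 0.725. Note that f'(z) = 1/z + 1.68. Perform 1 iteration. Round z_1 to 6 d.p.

z_0 = 0.725000: f = -0.783584, f' = 3.059310 → z_1 = 0.725000 - (-0.783584)/(3.059310) = 0.981131

0.981131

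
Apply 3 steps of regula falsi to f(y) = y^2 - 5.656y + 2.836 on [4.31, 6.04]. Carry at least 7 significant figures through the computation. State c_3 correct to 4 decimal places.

5.0951

f(4.310000) = -2.965260, f(6.040000) = 5.155360
step 1: c = 4.941713, f(c) = -0.693802 < 0 → new bracket [4.941713, 6.040000]
step 2: c = 5.071987, f(c) = -0.126107 < 0 → new bracket [5.071987, 6.040000]
step 3: c = 5.095100, f(c) = -0.021840 < 0 → new bracket [5.095100, 6.040000]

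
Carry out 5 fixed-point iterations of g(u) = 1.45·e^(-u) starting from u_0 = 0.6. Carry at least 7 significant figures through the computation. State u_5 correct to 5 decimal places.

0.73285

u_1 = g(0.600000) = 0.795777
u_2 = g(0.795777) = 0.654284
u_3 = g(0.654284) = 0.753730
u_4 = g(0.753730) = 0.682381
u_5 = g(0.682381) = 0.732847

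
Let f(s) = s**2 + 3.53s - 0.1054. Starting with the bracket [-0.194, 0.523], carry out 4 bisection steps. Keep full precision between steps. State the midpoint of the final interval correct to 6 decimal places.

f(-0.194000) = -0.752584, f(0.523000) = 2.014319 (opposite signs)
step 1: m = 0.164500, f(m) = 0.502345 > 0 → root in [-0.194000, 0.164500]
step 2: m = -0.014750, f(m) = -0.157250 < 0 → root in [-0.014750, 0.164500]
step 3: m = 0.074875, f(m) = 0.164515 > 0 → root in [-0.014750, 0.074875]
step 4: m = 0.030062, f(m) = 0.001624 > 0 → root in [-0.014750, 0.030062]
Midpoint of [-0.014750, 0.030062] = 0.007656

0.007656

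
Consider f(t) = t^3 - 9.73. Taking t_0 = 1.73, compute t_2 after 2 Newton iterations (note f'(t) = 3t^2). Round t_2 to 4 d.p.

t_0 = 1.730000: f = -4.552283, f' = 8.978700 → t_1 = 1.730000 - (-4.552283)/(8.978700) = 2.237009
t_1 = 2.237009: f = 1.464463, f' = 15.012630 → t_2 = 2.237009 - (1.464463)/(15.012630) = 2.139460

2.1395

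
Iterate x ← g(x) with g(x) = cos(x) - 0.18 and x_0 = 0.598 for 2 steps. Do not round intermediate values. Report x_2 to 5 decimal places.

0.61822

x_1 = g(0.598000) = 0.646463
x_2 = g(0.646463) = 0.618219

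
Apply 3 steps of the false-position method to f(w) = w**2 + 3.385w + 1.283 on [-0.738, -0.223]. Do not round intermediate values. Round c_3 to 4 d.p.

f(-0.738000) = -0.670486, f(-0.223000) = 0.577874
step 1: c = -0.461397, f(c) = -0.065941 < 0 → new bracket [-0.461397, -0.223000]
step 2: c = -0.436980, f(c) = -0.005225 < 0 → new bracket [-0.436980, -0.223000]
step 3: c = -0.435062, f(c) = -0.000407 < 0 → new bracket [-0.435062, -0.223000]

-0.4351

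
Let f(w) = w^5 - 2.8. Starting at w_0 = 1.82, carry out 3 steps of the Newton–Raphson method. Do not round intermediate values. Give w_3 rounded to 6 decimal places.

1.239093

f'(w) = 5w^4
w_0 = 1.820000: f = 17.169029, f' = 54.859969 → w_1 = 1.820000 - (17.169029)/(54.859969) = 1.507039
w_1 = 1.507039: f = 4.973606, f' = 25.790990 → w_2 = 1.507039 - (4.973606)/(25.790990) = 1.314196
w_2 = 1.314196: f = 1.120136, f' = 14.914577 → w_3 = 1.314196 - (1.120136)/(14.914577) = 1.239093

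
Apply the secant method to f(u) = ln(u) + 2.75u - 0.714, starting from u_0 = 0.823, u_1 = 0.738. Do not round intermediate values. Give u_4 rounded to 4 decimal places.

f(u_0) = 1.354451, f(u_1) = 1.011689
u_2 = 0.738000 - (1.011689)·(0.738000 - 0.823000)/(1.011689 - (1.354451)) = 0.487116; f(u_2) = -0.093683
u_3 = 0.487116 - (-0.093683)·(0.487116 - 0.738000)/(-0.093683 - (1.011689)) = 0.508379; f(u_3) = 0.007515
u_4 = 0.508379 - (0.007515)·(0.508379 - 0.487116)/(0.007515 - (-0.093683)) = 0.506800; f(u_4) = 0.000062

0.5068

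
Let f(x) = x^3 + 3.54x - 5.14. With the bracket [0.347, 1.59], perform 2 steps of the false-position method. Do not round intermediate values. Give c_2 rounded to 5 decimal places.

1.05210

f(0.347000) = -3.869838, f(1.590000) = 4.508279
step 1: c = 0.921140, f(c) = -1.097581 < 0 → new bracket [0.921140, 1.590000]
step 2: c = 1.052097, f(c) = -0.251003 < 0 → new bracket [1.052097, 1.590000]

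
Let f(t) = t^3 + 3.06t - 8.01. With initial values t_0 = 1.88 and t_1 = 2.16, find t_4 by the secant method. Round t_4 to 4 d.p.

1.5055

f(t_0) = 4.387472, f(t_1) = 8.677296
t_2 = 2.160000 - (8.677296)·(2.160000 - 1.880000)/(8.677296 - (4.387472)) = 1.593626; f(t_2) = 0.913743
t_3 = 1.593626 - (0.913743)·(1.593626 - 2.160000)/(0.913743 - (8.677296)) = 1.526966; f(t_3) = 0.222831
t_4 = 1.526966 - (0.222831)·(1.526966 - 1.593626)/(0.222831 - (0.913743)) = 1.505467; f(t_4) = 0.008768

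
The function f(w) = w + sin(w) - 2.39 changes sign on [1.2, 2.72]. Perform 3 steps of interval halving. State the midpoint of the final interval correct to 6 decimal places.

1.485000

f(1.200000) = -0.257961, f(2.720000) = 0.739214 (opposite signs)
step 1: m = 1.960000, f(m) = 0.495212 > 0 → root in [1.200000, 1.960000]
step 2: m = 1.580000, f(m) = 0.189958 > 0 → root in [1.200000, 1.580000]
step 3: m = 1.390000, f(m) = -0.016299 < 0 → root in [1.390000, 1.580000]
Midpoint of [1.390000, 1.580000] = 1.485000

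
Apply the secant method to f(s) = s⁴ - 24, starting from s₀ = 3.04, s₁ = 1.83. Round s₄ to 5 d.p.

2.20631

Secant update: s_(k+1) = s_k − f(s_k)·(s_k − s_(k-1))/(f(s_k) − f(s_(k-1))).
f(s_0) = 61.407171, f(s_1) = -12.784869
s_2 = 1.830000 - (-12.784869)·(1.830000 - 3.040000)/(-12.784869 - (61.407171)) = 2.038509; f(s_2) = -6.731670
s_3 = 2.038509 - (-6.731670)·(2.038509 - 1.830000)/(-6.731670 - (-12.784869)) = 2.270388; f(s_3) = 2.570546
s_4 = 2.270388 - (2.570546)·(2.270388 - 2.038509)/(2.570546 - (-6.731670)) = 2.206311; f(s_4) = -0.304428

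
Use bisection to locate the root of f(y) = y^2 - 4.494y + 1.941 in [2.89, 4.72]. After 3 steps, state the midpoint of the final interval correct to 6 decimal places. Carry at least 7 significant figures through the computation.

3.919375

f(2.890000) = -2.694560, f(4.720000) = 3.007720 (opposite signs)
step 1: m = 3.805000, f(m) = -0.680645 < 0 → root in [3.805000, 4.720000]
step 2: m = 4.262500, f(m) = 0.954231 > 0 → root in [3.805000, 4.262500]
step 3: m = 4.033750, f(m) = 0.084467 > 0 → root in [3.805000, 4.033750]
Midpoint of [3.805000, 4.033750] = 3.919375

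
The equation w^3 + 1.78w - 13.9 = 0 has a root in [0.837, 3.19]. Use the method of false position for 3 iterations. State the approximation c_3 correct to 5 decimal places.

f(0.837000) = -11.823764, f(3.190000) = 24.239959
step 1: c = 1.608449, f(c) = -6.875731 < 0 → new bracket [1.608449, 3.190000]
step 2: c = 1.957929, f(c) = -2.909192 < 0 → new bracket [1.957929, 3.190000]
step 3: c = 2.089953, f(c) = -1.051174 < 0 → new bracket [2.089953, 3.190000]

2.08995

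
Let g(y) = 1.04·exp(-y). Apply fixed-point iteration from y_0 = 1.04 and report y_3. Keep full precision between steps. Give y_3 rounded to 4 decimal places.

y_1 = g(1.040000) = 0.367593
y_2 = g(0.367593) = 0.720095
y_3 = g(0.720095) = 0.506174

0.5062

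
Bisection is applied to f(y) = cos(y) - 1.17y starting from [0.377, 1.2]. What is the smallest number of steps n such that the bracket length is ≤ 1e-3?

10

Initial width b − a = 1.2 − 0.377 = 0.823000.
After n steps the width is (b−a)/2^n; need (b−a)/2^n ≤ 1e-3.
So n ≥ log₂(0.823000/1e-3) = log₂(823.0000) ≈ 9.6847.
Hence n = 10.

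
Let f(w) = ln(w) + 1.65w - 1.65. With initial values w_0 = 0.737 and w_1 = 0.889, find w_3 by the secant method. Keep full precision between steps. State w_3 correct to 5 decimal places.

f(w_0) = -0.739117, f(w_1) = -0.300808
w_2 = 0.889000 - (-0.300808)·(0.889000 - 0.737000)/(-0.300808 - (-0.739117)) = 0.993316; f(w_2) = -0.017734
w_3 = 0.993316 - (-0.017734)·(0.993316 - 0.889000)/(-0.017734 - (-0.300808)) = 0.999852; f(w_3) = -0.000393

0.99985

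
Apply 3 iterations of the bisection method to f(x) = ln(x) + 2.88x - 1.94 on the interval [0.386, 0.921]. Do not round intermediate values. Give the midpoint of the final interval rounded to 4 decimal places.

0.7538

f(0.386000) = -1.780238, f(0.921000) = 0.630185 (opposite signs)
step 1: m = 0.653500, f(m) = -0.483333 < 0 → root in [0.653500, 0.921000]
step 2: m = 0.787250, f(m) = 0.088071 > 0 → root in [0.653500, 0.787250]
step 3: m = 0.720375, f(m) = -0.193303 < 0 → root in [0.720375, 0.787250]
Midpoint of [0.720375, 0.787250] = 0.753812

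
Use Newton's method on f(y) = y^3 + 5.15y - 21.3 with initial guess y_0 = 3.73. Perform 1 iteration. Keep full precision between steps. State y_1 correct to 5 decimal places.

2.66781

f'(y) = 3y^2 + 5.15
y_0 = 3.730000: f = 49.804617, f' = 46.888700 → y_1 = 3.730000 - (49.804617)/(46.888700) = 2.667812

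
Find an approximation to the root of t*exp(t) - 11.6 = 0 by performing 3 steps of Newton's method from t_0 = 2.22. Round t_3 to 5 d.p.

1.84082

Newton update: t ← t − f(t)/f'(t).
f'(t) = (t+1)*exp(t)
t_0 = 2.220000: f = 8.840275, f' = 29.647605 → t_1 = 2.220000 - (8.840275)/(29.647605) = 1.921822
t_1 = 1.921822: f = 1.532567, f' = 19.965962 → t_2 = 1.921822 - (1.532567)/(19.965962) = 1.845063
t_2 = 1.845063: f = 0.076472, f' = 18.004969 → t_3 = 1.845063 - (0.076472)/(18.004969) = 1.840815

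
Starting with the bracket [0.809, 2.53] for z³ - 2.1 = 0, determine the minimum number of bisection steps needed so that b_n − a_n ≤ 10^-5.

18

Initial width b − a = 2.53 − 0.809 = 1.721000.
After n steps the width is (b−a)/2^n; need (b−a)/2^n ≤ 10^-5.
So n ≥ log₂(1.721000/10^-5) = log₂(172100.0000) ≈ 17.3929.
Hence n = 18.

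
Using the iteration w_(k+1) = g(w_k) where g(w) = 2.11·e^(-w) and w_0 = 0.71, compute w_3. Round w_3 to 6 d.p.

0.998935

w_1 = g(0.710000) = 1.037369
w_2 = g(1.037369) = 0.747754
w_3 = g(0.747754) = 0.998935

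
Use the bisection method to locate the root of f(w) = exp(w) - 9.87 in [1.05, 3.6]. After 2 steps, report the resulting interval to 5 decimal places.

[1.68750, 2.32500]

f(1.050000) = -7.012349, f(3.600000) = 26.728234 (opposite signs)
step 1: m = 2.325000, f(m) = 0.356680 > 0 → root in [1.050000, 2.325000]
step 2: m = 1.687500, f(m) = -4.464051 < 0 → root in [1.687500, 2.325000]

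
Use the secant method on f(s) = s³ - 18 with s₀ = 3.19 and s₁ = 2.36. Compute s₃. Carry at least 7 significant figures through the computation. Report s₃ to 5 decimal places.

2.62637

f(s_0) = 14.461759, f(s_1) = -4.855744
s_2 = 2.360000 - (-4.855744)·(2.360000 - 3.190000)/(-4.855744 - (14.461759)) = 2.568633; f(s_2) = -1.052480
s_3 = 2.568633 - (-1.052480)·(2.568633 - 2.360000)/(-1.052480 - (-4.855744)) = 2.626368; f(s_3) = 0.116187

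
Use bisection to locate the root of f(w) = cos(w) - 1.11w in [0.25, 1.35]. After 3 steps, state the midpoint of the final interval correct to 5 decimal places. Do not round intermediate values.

0.73125

f(0.250000) = 0.691412, f(1.350000) = -1.279493 (opposite signs)
step 1: m = 0.800000, f(m) = -0.191293 < 0 → root in [0.250000, 0.800000]
step 2: m = 0.525000, f(m) = 0.282574 > 0 → root in [0.525000, 0.800000]
step 3: m = 0.662500, f(m) = 0.053082 > 0 → root in [0.662500, 0.800000]
Midpoint of [0.662500, 0.800000] = 0.731250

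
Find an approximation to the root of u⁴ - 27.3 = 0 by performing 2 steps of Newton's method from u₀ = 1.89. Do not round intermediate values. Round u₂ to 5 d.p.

2.29789

f'(u) = 4u³
u_0 = 1.890000: f = -14.540102, f' = 27.005076 → u_1 = 1.890000 - (-14.540102)/(27.005076) = 2.428421
u_1 = 2.428421: f = 7.477308, f' = 57.283819 → u_2 = 2.428421 - (7.477308)/(57.283819) = 2.297890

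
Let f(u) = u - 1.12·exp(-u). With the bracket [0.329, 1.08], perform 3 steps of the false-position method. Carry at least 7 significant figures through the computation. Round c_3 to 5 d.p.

0.60917

f(0.329000) = -0.477000, f(1.080000) = 0.699653
step 1: c = 0.633446, f(c) = 0.038995 > 0 → new bracket [0.329000, 0.633446]
step 2: c = 0.610438, f(c) = 0.002152 > 0 → new bracket [0.329000, 0.610438]
step 3: c = 0.609174, f(c) = 0.000119 > 0 → new bracket [0.329000, 0.609174]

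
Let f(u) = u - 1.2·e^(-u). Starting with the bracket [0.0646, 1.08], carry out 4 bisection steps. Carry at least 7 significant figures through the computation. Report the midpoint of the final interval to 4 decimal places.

f(0.064600) = -1.060331, f(1.080000) = 0.672485 (opposite signs)
step 1: m = 0.572300, f(m) = -0.104771 < 0 → root in [0.572300, 1.080000]
step 2: m = 0.826150, f(m) = 0.300872 > 0 → root in [0.572300, 0.826150]
step 3: m = 0.699225, f(m) = 0.102861 > 0 → root in [0.572300, 0.699225]
step 4: m = 0.635763, f(m) = 0.000325 > 0 → root in [0.572300, 0.635763]
Midpoint of [0.572300, 0.635763] = 0.604031

0.6040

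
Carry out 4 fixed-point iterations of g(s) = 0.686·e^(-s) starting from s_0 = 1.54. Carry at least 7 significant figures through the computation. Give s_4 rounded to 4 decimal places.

0.4694

s_1 = g(1.540000) = 0.147065
s_2 = g(0.147065) = 0.592181
s_3 = g(0.592181) = 0.379440
s_4 = g(0.379440) = 0.469392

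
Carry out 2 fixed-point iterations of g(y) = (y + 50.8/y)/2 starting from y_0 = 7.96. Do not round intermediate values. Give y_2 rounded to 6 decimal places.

y_1 = g(7.960000) = 7.170955
y_2 = g(7.170955) = 7.127544

7.127544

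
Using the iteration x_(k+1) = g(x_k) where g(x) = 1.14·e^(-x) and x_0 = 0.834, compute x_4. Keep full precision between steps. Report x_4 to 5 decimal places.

x_1 = g(0.834000) = 0.495112
x_2 = g(0.495112) = 0.694833
x_3 = g(0.694833) = 0.569040
x_4 = g(0.569040) = 0.645318

0.64532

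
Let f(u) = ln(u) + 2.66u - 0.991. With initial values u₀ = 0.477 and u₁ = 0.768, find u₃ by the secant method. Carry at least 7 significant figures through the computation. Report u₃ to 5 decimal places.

f(u_0) = -0.462419, f(u_1) = 0.787914
u_2 = 0.768000 - (0.787914)·(0.768000 - 0.477000)/(0.787914 - (-0.462419)) = 0.584622; f(u_2) = 0.027306
u_3 = 0.584622 - (0.027306)·(0.584622 - 0.768000)/(0.027306 - (0.787914)) = 0.578039; f(u_3) = -0.001530

0.57804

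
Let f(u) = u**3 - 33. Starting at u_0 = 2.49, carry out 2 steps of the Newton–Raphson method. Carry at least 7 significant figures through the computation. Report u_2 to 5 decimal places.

3.22216

Newton update: u ← u − f(u)/f'(u).
f'(u) = 3u**2
u_0 = 2.490000: f = -17.561751, f' = 18.600300 → u_1 = 2.490000 - (-17.561751)/(18.600300) = 3.434165
u_1 = 3.434165: f = 7.500786, f' = 35.380466 → u_2 = 3.434165 - (7.500786)/(35.380466) = 3.222161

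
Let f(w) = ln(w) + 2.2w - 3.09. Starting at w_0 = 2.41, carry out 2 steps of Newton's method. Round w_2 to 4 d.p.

1.2887

f'(w) = 1/w + 2.2
w_0 = 2.410000: f = 3.091627, f' = 2.614938 → w_1 = 2.410000 - (3.091627)/(2.614938) = 1.227705
w_1 = 1.227705: f = -0.183901, f' = 3.014528 → w_2 = 1.227705 - (-0.183901)/(3.014528) = 1.288710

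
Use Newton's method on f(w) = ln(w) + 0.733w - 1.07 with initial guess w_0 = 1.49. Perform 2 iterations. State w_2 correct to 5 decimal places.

Newton update: w ← w − f(w)/f'(w).
f'(w) = 1/w + 0.733
w_0 = 1.490000: f = 0.420946, f' = 1.404141 → w_1 = 1.490000 - (0.420946)/(1.404141) = 1.190211
w_1 = 1.190211: f = -0.023445, f' = 1.573187 → w_2 = 1.190211 - (-0.023445)/(1.573187) = 1.205114

1.20511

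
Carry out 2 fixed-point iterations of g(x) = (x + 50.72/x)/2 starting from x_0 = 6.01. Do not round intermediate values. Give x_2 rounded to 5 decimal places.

x_1 = g(6.010000) = 7.224634
x_2 = g(7.224634) = 7.122529

7.12253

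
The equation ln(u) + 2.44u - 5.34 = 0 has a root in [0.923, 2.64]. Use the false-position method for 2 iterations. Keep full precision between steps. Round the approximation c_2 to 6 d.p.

1.923635

f(0.923000) = -3.168006, f(2.640000) = 2.072379
step 1: c = 1.960990, f(c) = 0.118265 > 0 → new bracket [0.923000, 1.960990]
step 2: c = 1.923635, f(c) = 0.007887 > 0 → new bracket [0.923000, 1.923635]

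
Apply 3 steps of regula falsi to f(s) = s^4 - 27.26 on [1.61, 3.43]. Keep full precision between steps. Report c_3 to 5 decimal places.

2.17082

f(1.610000) = -20.541018, f(3.430000) = 111.152872
step 1: c = 1.893875, f(c) = -14.395125 < 0 → new bracket [1.893875, 3.430000]
step 2: c = 2.070005, f(c) = -8.899459 < 0 → new bracket [2.070005, 3.430000]
step 3: c = 2.170821, f(c) = -5.052682 < 0 → new bracket [2.170821, 3.430000]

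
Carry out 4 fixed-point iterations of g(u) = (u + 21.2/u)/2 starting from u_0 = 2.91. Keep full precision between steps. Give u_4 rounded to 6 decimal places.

4.604346

u_1 = g(2.910000) = 5.097612
u_2 = g(5.097612) = 4.628211
u_3 = g(4.628211) = 4.604407
u_4 = g(4.604407) = 4.604346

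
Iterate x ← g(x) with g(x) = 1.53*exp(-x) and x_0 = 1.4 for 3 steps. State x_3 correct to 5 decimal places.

x_1 = g(1.400000) = 0.377293
x_2 = g(0.377293) = 1.049144
x_3 = g(1.049144) = 0.535863

0.53586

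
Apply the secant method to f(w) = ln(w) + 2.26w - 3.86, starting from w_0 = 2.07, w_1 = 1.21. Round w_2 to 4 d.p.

1.5341

Secant update: w_(k+1) = w_k − f(w_k)·(w_k − w_(k-1))/(f(w_k) − f(w_(k-1))).
f(w_0) = 1.545749, f(w_1) = -0.934780
w_2 = 1.210000 - (-0.934780)·(1.210000 - 2.070000)/(-0.934780 - (1.545749)) = 1.534088; f(w_2) = 0.034976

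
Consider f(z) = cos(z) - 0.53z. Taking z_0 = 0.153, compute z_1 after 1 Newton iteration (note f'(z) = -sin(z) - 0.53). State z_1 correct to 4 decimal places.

1.4825

z_0 = 0.153000: f = 0.907228, f' = -0.682404 → z_1 = 0.153000 - (0.907228)/(-0.682404) = 1.482460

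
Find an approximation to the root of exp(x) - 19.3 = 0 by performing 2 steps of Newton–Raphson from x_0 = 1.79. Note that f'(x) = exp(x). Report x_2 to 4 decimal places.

3.3615

Newton update: x ← x − f(x)/f'(x).
x_0 = 1.790000: f = -13.310548, f' = 5.989452 → x_1 = 1.790000 - (-13.310548)/(5.989452) = 4.012331
x_1 = 4.012331: f = 35.975583, f' = 55.275583 → x_2 = 4.012331 - (35.975583)/(55.275583) = 3.361491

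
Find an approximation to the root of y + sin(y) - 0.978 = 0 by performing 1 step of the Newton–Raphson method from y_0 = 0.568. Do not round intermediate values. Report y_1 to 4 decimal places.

Newton update: y ← y − f(y)/f'(y).
f'(y) = 1 + cos(y)
y_0 = 0.568000: f = 0.127947, f' = 1.842979 → y_1 = 0.568000 - (0.127947)/(1.842979) = 0.498576

0.4986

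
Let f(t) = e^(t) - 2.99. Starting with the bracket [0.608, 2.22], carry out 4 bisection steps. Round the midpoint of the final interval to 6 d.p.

1.061375

f(0.608000) = -1.153246, f(2.220000) = 6.217331 (opposite signs)
step 1: m = 1.414000, f(m) = 1.122372 > 0 → root in [0.608000, 1.414000]
step 2: m = 1.011000, f(m) = -0.241652 < 0 → root in [1.011000, 1.414000]
step 3: m = 1.212500, f(m) = 0.371879 > 0 → root in [1.011000, 1.212500]
step 4: m = 1.111750, f(m) = 0.049673 > 0 → root in [1.011000, 1.111750]
Midpoint of [1.011000, 1.111750] = 1.061375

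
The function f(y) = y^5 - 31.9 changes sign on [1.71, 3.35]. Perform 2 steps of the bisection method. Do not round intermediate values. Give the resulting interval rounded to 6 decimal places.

f(1.710000) = -17.278883, f(3.350000) = 390.014096 (opposite signs)
step 1: m = 2.530000, f(m) = 71.757948 > 0 → root in [1.710000, 2.530000]
step 2: m = 2.120000, f(m) = 10.923218 > 0 → root in [1.710000, 2.120000]

[1.710000, 2.120000]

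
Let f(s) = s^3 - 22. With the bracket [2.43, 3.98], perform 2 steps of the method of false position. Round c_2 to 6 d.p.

2.759477

False-position update: c = (a·f(b) − b·f(a))/(f(b) − f(a)); replace the endpoint whose sign matches f(c).
f(2.430000) = -7.651093, f(3.980000) = 41.044792
step 1: c = 2.673536, f(c) = -2.890116 < 0 → new bracket [2.673536, 3.980000]
step 2: c = 2.759477, f(c) = -0.987365 < 0 → new bracket [2.759477, 3.980000]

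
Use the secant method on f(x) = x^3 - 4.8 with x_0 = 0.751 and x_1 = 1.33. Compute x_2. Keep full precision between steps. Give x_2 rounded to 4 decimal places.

f(x_0) = -4.376435, f(x_1) = -2.447363
x_2 = 1.330000 - (-2.447363)·(1.330000 - 0.751000)/(-2.447363 - (-4.376435)) = 2.064562; f(x_2) = 4.000023

2.0646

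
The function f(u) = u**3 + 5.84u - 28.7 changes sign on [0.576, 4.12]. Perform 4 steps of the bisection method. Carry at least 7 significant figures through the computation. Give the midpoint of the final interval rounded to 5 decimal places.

2.45875

f(0.576000) = -25.145057, f(4.120000) = 65.295328 (opposite signs)
step 1: m = 2.348000, f(m) = -2.042912 < 0 → root in [2.348000, 4.120000]
step 2: m = 3.234000, f(m) = 24.010177 > 0 → root in [2.348000, 3.234000]
step 3: m = 2.791000, f(m) = 9.340440 > 0 → root in [2.348000, 2.791000]
step 4: m = 2.569500, f(m) = 3.270568 > 0 → root in [2.348000, 2.569500]
Midpoint of [2.348000, 2.569500] = 2.458750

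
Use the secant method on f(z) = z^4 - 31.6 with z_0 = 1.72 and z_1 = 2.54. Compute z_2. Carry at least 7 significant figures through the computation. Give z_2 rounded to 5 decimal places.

f(z_0) = -22.847869, f(z_1) = 10.023143
z_2 = 2.540000 - (10.023143)·(2.540000 - 1.720000)/(10.023143 - (-22.847869)) = 2.289963; f(z_2) = -4.101204

2.28996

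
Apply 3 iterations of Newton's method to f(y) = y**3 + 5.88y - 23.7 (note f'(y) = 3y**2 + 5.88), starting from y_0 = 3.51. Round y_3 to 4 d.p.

y_0 = 3.510000: f = 40.182351, f' = 42.840300 → y_1 = 3.510000 - (40.182351)/(42.840300) = 2.572043
y_1 = 2.572043: f = 8.438724, f' = 25.726219 → y_2 = 2.572043 - (8.438724)/(25.726219) = 2.244023
y_2 = 2.244023: f = 0.794941, f' = 20.986915 → y_3 = 2.244023 - (0.794941)/(20.986915) = 2.206145

2.2061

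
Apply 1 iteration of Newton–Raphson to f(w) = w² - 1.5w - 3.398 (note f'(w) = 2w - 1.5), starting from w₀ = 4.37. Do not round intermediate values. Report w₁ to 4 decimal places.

Newton update: w ← w − f(w)/f'(w).
w_0 = 4.370000: f = 9.143900, f' = 7.240000 → w_1 = 4.370000 - (9.143900)/(7.240000) = 3.107030

3.1070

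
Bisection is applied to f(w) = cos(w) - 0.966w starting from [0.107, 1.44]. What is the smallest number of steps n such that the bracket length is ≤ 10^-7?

24

Initial width b − a = 1.44 − 0.107 = 1.333000.
After n steps the width is (b−a)/2^n; need (b−a)/2^n ≤ 10^-7.
So n ≥ log₂(1.333000/10^-7) = log₂(13330000.0000) ≈ 23.6682.
Hence n = 24.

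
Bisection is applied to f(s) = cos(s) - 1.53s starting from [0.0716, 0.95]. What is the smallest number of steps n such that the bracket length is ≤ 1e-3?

10

Initial width b − a = 0.95 − 0.0716 = 0.878400.
After n steps the width is (b−a)/2^n; need (b−a)/2^n ≤ 1e-3.
So n ≥ log₂(0.878400/1e-3) = log₂(878.4000) ≈ 9.7787.
Hence n = 10.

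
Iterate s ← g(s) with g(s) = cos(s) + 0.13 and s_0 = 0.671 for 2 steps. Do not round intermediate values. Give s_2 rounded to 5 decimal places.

0.74122

s_1 = g(0.671000) = 0.913200
s_2 = g(0.913200) = 0.741216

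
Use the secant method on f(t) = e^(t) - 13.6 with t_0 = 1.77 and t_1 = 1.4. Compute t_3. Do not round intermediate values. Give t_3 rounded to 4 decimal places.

2.1638

f(t_0) = -7.729147, f(t_1) = -9.544800
t_2 = 1.400000 - (-9.544800)·(1.400000 - 1.770000)/(-9.544800 - (-7.729147)) = 3.345072; f(t_2) = 14.762609
t_3 = 3.345072 - (14.762609)·(3.345072 - 1.400000)/(14.762609 - (-9.544800)) = 2.163772; f(t_3) = -4.896092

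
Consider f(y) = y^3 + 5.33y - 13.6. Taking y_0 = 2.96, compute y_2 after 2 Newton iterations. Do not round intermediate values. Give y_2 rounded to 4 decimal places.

f'(y) = 3y^2 + 5.33
y_0 = 2.960000: f = 28.111136, f' = 31.614800 → y_1 = 2.960000 - (28.111136)/(31.614800) = 2.070824
y_1 = 2.070824: f = 6.317823, f' = 18.194930 → y_2 = 2.070824 - (6.317823)/(18.194930) = 1.723594

1.7236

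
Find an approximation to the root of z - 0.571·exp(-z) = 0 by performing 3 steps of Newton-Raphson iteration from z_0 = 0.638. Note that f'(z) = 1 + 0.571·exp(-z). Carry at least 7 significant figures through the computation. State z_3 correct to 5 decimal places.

z_0 = 0.638000: f = 0.336313, f' = 1.301687 → z_1 = 0.638000 - (0.336313)/(1.301687) = 0.379633
z_1 = 0.379633: f = -0.010996, f' = 1.390628 → z_2 = 0.379633 - (-0.010996)/(1.390628) = 0.387540
z_2 = 0.387540: f = -0.000012, f' = 1.387552 → z_3 = 0.387540 - (-0.000012)/(1.387552) = 0.387548

0.38755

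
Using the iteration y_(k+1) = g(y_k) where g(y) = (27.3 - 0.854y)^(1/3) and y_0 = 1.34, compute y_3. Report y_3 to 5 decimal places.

y_1 = g(1.340000) = 2.968396
y_2 = g(2.968396) = 2.914827
y_3 = g(2.914827) = 2.916620

2.91662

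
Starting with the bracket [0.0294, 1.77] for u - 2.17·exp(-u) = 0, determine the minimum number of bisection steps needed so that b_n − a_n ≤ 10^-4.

15

Initial width b − a = 1.77 − 0.0294 = 1.740600.
After n steps the width is (b−a)/2^n; need (b−a)/2^n ≤ 10^-4.
So n ≥ log₂(1.740600/10^-4) = log₂(17406.0000) ≈ 14.0873.
Hence n = 15.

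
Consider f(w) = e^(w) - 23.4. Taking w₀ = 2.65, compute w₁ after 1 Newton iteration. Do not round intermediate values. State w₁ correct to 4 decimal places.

Newton update: w ← w − f(w)/f'(w).
f'(w) = e^(w)
w_0 = 2.650000: f = -9.245961, f' = 14.154039 → w_1 = 2.650000 - (-9.245961)/(14.154039) = 3.303238

3.3032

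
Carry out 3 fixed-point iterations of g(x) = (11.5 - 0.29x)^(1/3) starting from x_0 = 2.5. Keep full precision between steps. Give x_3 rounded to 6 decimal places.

x_1 = g(2.500000) = 2.208712
x_2 = g(2.208712) = 2.214469
x_3 = g(2.214469) = 2.214355

2.214355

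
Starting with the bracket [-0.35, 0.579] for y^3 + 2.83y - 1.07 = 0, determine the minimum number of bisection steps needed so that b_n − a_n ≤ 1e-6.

20

Initial width b − a = 0.579 − -0.35 = 0.929000.
After n steps the width is (b−a)/2^n; need (b−a)/2^n ≤ 1e-6.
So n ≥ log₂(0.929000/1e-6) = log₂(929000.0000) ≈ 19.8253.
Hence n = 20.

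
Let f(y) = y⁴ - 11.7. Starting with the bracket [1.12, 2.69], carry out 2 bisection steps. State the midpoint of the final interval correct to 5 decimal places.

f(1.120000) = -10.126481, f(2.690000) = 40.661143 (opposite signs)
step 1: m = 1.905000, f(m) = 1.469822 > 0 → root in [1.120000, 1.905000]
step 2: m = 1.512500, f(m) = -6.466629 < 0 → root in [1.512500, 1.905000]
Midpoint of [1.512500, 1.905000] = 1.708750

1.70875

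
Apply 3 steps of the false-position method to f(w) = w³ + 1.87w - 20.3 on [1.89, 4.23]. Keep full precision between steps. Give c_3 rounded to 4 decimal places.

False-position update: c = (a·f(b) − b·f(a))/(f(b) − f(a)); replace the endpoint whose sign matches f(c).
f(1.890000) = -10.014431, f(4.230000) = 63.297067
step 1: c = 2.209647, f(c) = -5.379278 < 0 → new bracket [2.209647, 4.230000]
step 2: c = 2.367897, f(c) = -2.595390 < 0 → new bracket [2.367897, 4.230000]
step 3: c = 2.441242, f(c) = -1.185904 < 0 → new bracket [2.441242, 4.230000]

2.4412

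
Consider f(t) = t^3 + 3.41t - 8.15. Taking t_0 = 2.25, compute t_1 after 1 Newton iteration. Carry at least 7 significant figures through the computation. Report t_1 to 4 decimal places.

f'(t) = 3t^2 + 3.41
t_0 = 2.250000: f = 10.913125, f' = 18.597500 → t_1 = 2.250000 - (10.913125)/(18.597500) = 1.663194

1.6632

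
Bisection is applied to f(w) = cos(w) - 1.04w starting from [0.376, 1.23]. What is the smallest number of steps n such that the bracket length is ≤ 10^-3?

10

Initial width b − a = 1.23 − 0.376 = 0.854000.
After n steps the width is (b−a)/2^n; need (b−a)/2^n ≤ 10^-3.
So n ≥ log₂(0.854000/10^-3) = log₂(854.0000) ≈ 9.7381.
Hence n = 10.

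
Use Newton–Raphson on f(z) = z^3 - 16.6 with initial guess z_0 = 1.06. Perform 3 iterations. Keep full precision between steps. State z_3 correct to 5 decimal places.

2.97763

f'(z) = 3z^2
z_0 = 1.060000: f = -15.408984, f' = 3.370800 → z_1 = 1.060000 - (-15.408984)/(3.370800) = 5.631314
z_1 = 5.631314: f = 161.978491, f' = 95.135080 → z_2 = 5.631314 - (161.978491)/(95.135080) = 3.928698
z_2 = 3.928698: f = 44.038141, f' = 46.304000 → z_3 = 3.928698 - (44.038141)/(46.304000) = 2.977632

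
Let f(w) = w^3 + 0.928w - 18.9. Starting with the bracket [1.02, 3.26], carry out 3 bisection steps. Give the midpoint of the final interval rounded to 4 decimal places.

f(1.020000) = -16.892232, f(3.260000) = 18.771256 (opposite signs)
step 1: m = 2.140000, f(m) = -7.113736 < 0 → root in [2.140000, 3.260000]
step 2: m = 2.700000, f(m) = 3.288600 > 0 → root in [2.140000, 2.700000]
step 3: m = 2.420000, f(m) = -2.481752 < 0 → root in [2.420000, 2.700000]
Midpoint of [2.420000, 2.700000] = 2.560000

2.5600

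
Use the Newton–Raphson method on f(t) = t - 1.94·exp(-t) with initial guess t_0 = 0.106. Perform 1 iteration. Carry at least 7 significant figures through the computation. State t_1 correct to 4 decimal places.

f'(t) = 1 + 1.94·exp(-t)
t_0 = 0.106000: f = -1.638884, f' = 2.744884 → t_1 = 0.106000 - (-1.638884)/(2.744884) = 0.703069

0.7031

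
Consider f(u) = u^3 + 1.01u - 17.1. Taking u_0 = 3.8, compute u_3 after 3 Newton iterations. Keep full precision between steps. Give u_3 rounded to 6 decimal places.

2.446900

f'(u) = 3u^2 + 1.01
u_0 = 3.800000: f = 41.610000, f' = 44.330000 → u_1 = 3.800000 - (41.610000)/(44.330000) = 2.861358
u_1 = 2.861358: f = 9.216967, f' = 25.572109 → u_2 = 2.861358 - (9.216967)/(25.572109) = 2.500928
u_2 = 2.500928: f = 1.068335, f' = 19.773916 → u_3 = 2.500928 - (1.068335)/(19.773916) = 2.446900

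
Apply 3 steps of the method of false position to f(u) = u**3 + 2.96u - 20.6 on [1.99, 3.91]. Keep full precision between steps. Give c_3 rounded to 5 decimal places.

2.35646

False-position update: c = (a·f(b) − b·f(a))/(f(b) − f(a)); replace the endpoint whose sign matches f(c).
f(1.990000) = -6.829001, f(3.910000) = 50.750071
step 1: c = 2.217716, f(c) = -3.128245 < 0 → new bracket [2.217716, 3.910000]
step 2: c = 2.315972, f(c) = -1.322477 < 0 → new bracket [2.315972, 3.910000]
step 3: c = 2.356456, f(c) = -0.539770 < 0 → new bracket [2.356456, 3.910000]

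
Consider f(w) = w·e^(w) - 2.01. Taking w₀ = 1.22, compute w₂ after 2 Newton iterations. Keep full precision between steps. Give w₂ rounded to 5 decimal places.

f'(w) = (w + 1)·e^(w)
w_0 = 1.220000: f = 2.122369, f' = 7.519557 → w_1 = 1.220000 - (2.122369)/(7.519557) = 0.937753
w_1 = 0.937753: f = 0.385244, f' = 4.949481 → w_2 = 0.937753 - (0.385244)/(4.949481) = 0.859918

0.85992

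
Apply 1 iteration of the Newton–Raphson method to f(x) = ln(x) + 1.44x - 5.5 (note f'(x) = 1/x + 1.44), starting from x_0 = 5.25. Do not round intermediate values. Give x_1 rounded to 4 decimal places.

x_0 = 5.250000: f = 3.718228, f' = 1.630476 → x_1 = 5.250000 - (3.718228)/(1.630476) = 2.969545

2.9695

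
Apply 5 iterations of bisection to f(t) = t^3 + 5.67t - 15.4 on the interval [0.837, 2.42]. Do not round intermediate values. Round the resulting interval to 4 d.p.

f(0.837000) = -10.067834, f(2.420000) = 12.493888 (opposite signs)
step 1: m = 1.628500, f(m) = -1.847603 < 0 → root in [1.628500, 2.420000]
step 2: m = 2.024250, f(m) = 4.372040 > 0 → root in [1.628500, 2.024250]
step 3: m = 1.826375, f(m) = 1.047686 > 0 → root in [1.628500, 1.826375]
step 4: m = 1.727437, f(m) = -0.450686 < 0 → root in [1.727437, 1.826375]
step 5: m = 1.776906, f(m) = 0.285455 > 0 → root in [1.727437, 1.776906]

[1.7274, 1.7769]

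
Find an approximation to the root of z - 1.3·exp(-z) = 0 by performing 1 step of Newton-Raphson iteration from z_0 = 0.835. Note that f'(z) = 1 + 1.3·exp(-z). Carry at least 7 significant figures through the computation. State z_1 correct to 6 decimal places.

0.661754

z_0 = 0.835000: f = 0.270963, f' = 1.564037 → z_1 = 0.835000 - (0.270963)/(1.564037) = 0.661754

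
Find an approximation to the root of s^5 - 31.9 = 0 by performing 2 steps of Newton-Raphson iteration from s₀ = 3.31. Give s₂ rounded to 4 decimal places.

2.2808

Newton update: s ← s − f(s)/f'(s).
f'(s) = 5s⁴
s_0 = 3.310000: f = 365.419581, f' = 600.180636 → s_1 = 3.310000 - (365.419581)/(600.180636) = 2.701151
s_1 = 2.701151: f = 111.895086, f' = 266.173760 → s_2 = 2.701151 - (111.895086)/(266.173760) = 2.280767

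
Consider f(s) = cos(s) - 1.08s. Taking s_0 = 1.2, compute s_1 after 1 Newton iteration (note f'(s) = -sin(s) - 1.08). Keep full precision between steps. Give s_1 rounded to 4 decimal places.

s_0 = 1.200000: f = -0.933642, f' = -2.012039 → s_1 = 1.200000 - (-0.933642)/(-2.012039) = 0.735972

0.7360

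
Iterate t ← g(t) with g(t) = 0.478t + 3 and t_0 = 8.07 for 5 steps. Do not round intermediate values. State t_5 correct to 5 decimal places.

t_1 = g(8.070000) = 6.857460
t_2 = g(6.857460) = 6.277866
t_3 = g(6.277866) = 6.000820
t_4 = g(6.000820) = 5.868392
t_5 = g(5.868392) = 5.805091

5.80509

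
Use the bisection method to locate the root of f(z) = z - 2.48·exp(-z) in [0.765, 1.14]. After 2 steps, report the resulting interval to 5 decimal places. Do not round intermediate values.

f(0.765000) = -0.389028, f(1.140000) = 0.346849 (opposite signs)
step 1: m = 0.952500, f(m) = -0.004223 < 0 → root in [0.952500, 1.140000]
step 2: m = 1.046250, f(m) = 0.175144 > 0 → root in [0.952500, 1.046250]

[0.95250, 1.04625]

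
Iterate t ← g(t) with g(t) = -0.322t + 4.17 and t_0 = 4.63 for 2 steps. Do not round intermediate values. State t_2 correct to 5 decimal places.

3.30732

t_1 = g(4.630000) = 2.679140
t_2 = g(2.679140) = 3.307317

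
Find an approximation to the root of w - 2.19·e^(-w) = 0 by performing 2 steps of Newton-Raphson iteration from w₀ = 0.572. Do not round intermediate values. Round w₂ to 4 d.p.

f'(w) = 1 + 2.19·e^(-w)
w_0 = 0.572000: f = -0.664026, f' = 2.236026 → w_1 = 0.572000 - (-0.664026)/(2.236026) = 0.868967
w_1 = 0.868967: f = -0.049485, f' = 1.918452 → w_2 = 0.868967 - (-0.049485)/(1.918452) = 0.894761

0.8948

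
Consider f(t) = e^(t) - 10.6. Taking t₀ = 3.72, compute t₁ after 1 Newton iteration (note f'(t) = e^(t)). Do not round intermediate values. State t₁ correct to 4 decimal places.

2.9769

t_0 = 3.720000: f = 30.664394, f' = 41.264394 → t_1 = 3.720000 - (30.664394)/(41.264394) = 2.976880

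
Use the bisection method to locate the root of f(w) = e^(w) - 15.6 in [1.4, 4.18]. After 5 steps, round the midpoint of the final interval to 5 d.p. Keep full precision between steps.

2.74656

f(1.400000) = -11.544800, f(4.180000) = 49.765853 (opposite signs)
step 1: m = 2.790000, f(m) = 0.681020 > 0 → root in [1.400000, 2.790000]
step 2: m = 2.095000, f(m) = -7.474559 < 0 → root in [2.095000, 2.790000]
step 3: m = 2.442500, f(m) = -4.098241 < 0 → root in [2.442500, 2.790000]
step 4: m = 2.616250, f(m) = -1.915689 < 0 → root in [2.616250, 2.790000]
step 5: m = 2.703125, f(m) = -0.673696 < 0 → root in [2.703125, 2.790000]
Midpoint of [2.703125, 2.790000] = 2.746563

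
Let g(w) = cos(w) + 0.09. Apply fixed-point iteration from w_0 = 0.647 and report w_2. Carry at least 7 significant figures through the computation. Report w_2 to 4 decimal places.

0.7210

w_1 = g(0.647000) = 0.887896
w_2 = g(0.887896) = 0.721046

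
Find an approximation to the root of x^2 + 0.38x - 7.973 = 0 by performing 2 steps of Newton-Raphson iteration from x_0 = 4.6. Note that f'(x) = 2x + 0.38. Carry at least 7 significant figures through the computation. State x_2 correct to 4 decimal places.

Newton update: x ← x − f(x)/f'(x).
x_0 = 4.600000: f = 14.935000, f' = 9.580000 → x_1 = 4.600000 - (14.935000)/(9.580000) = 3.041023
x_1 = 3.041023: f = 2.430409, f' = 6.462046 → x_2 = 3.041023 - (2.430409)/(6.462046) = 2.664918

2.6649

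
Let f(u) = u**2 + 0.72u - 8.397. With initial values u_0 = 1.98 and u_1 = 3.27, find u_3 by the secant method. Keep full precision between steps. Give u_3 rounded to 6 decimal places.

2.552478

Secant update: u_(k+1) = u_k − f(u_k)·(u_k − u_(k-1))/(f(u_k) − f(u_(k-1))).
f(u_0) = -3.051000, f(u_1) = 4.650300
u_2 = 3.270000 - (4.650300)·(3.270000 - 1.980000)/(4.650300 - (-3.051000)) = 2.491055; f(u_2) = -0.398084
u_3 = 2.491055 - (-0.398084)·(2.491055 - 3.270000)/(-0.398084 - (4.650300)) = 2.552478; f(u_3) = -0.044072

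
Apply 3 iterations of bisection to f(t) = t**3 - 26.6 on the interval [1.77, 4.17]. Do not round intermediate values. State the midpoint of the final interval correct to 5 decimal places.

f(1.770000) = -21.054767, f(4.170000) = 45.911713 (opposite signs)
step 1: m = 2.970000, f(m) = -0.401927 < 0 → root in [2.970000, 4.170000]
step 2: m = 3.570000, f(m) = 18.899293 > 0 → root in [2.970000, 3.570000]
step 3: m = 3.270000, f(m) = 8.365783 > 0 → root in [2.970000, 3.270000]
Midpoint of [2.970000, 3.270000] = 3.120000

3.12000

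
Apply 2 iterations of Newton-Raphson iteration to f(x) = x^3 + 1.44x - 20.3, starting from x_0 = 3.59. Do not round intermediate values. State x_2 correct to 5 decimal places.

2.57440

f'(x) = 3x^2 + 1.44
x_0 = 3.590000: f = 31.137879, f' = 40.104300 → x_1 = 3.590000 - (31.137879)/(40.104300) = 2.813578
x_1 = 2.813578: f = 6.024447, f' = 25.188656 → x_2 = 2.813578 - (6.024447)/(25.188656) = 2.574405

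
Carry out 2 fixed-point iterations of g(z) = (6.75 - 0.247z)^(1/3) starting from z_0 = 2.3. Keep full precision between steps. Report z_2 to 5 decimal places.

1.84659

z_1 = g(2.300000) = 1.835301
z_2 = g(1.835301) = 1.846590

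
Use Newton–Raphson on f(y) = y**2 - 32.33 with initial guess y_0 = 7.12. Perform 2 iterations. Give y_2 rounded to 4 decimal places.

Newton update: y ← y − f(y)/f'(y).
f'(y) = 2y
y_0 = 7.120000: f = 18.364400, f' = 14.240000 → y_1 = 7.120000 - (18.364400)/(14.240000) = 5.830365
y_1 = 5.830365: f = 1.663158, f' = 11.660730 → y_2 = 5.830365 - (1.663158)/(11.660730) = 5.687736

5.6877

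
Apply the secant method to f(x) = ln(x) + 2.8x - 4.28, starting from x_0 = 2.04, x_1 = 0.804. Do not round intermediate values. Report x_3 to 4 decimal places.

f(x_0) = 2.144950, f(x_1) = -2.246956
x_2 = 0.804000 - (-2.246956)·(0.804000 - 2.040000)/(-2.246956 - (2.144950)) = 1.436354; f(x_2) = 0.103898
x_3 = 1.436354 - (0.103898)·(1.436354 - 0.804000)/(0.103898 - (-2.246956)) = 1.408406; f(x_3) = 0.005996

1.4084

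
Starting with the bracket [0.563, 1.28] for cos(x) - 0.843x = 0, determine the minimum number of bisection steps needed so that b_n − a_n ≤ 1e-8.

27

Initial width b − a = 1.28 − 0.563 = 0.717000.
After n steps the width is (b−a)/2^n; need (b−a)/2^n ≤ 1e-8.
So n ≥ log₂(0.717000/1e-8) = log₂(71700000.0000) ≈ 26.0955.
Hence n = 27.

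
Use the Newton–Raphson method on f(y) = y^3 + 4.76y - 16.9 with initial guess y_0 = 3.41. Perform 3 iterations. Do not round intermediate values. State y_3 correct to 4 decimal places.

Newton update: y ← y − f(y)/f'(y).
f'(y) = 3y^2 + 4.76
y_0 = 3.410000: f = 38.983421, f' = 39.644300 → y_1 = 3.410000 - (38.983421)/(39.644300) = 2.426670
y_1 = 2.426670: f = 8.940952, f' = 22.426185 → y_2 = 2.426670 - (8.940952)/(22.426185) = 2.027987
y_2 = 2.027987: f = 1.093777, f' = 17.098189 → y_3 = 2.027987 - (1.093777)/(17.098189) = 1.964016

1.9640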